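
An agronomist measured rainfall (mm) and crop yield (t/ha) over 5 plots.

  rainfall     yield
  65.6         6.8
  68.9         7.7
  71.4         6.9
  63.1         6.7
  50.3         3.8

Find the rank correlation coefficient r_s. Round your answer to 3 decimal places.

Rank rainfall: 3, 4, 5, 2, 1
Rank yield: 3, 5, 4, 2, 1
d = rank(rainfall) − rank(yield): 0, -1, 1, 0, 0; Σd² = 2
ρ = 1 − 6Σd² / [n(n²−1)] = 1 − 6×2 / (5×24) = 1 − 12/120 ≈ 0.900

0.900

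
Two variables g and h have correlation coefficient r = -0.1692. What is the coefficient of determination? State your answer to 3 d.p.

0.029

r² = (-0.1692)² = 0.029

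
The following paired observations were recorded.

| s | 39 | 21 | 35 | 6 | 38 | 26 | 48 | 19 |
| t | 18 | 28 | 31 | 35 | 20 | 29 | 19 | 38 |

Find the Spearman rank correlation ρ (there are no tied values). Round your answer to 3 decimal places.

-0.857

Rank s: 7, 3, 5, 1, 6, 4, 8, 2
Rank t: 1, 4, 6, 7, 3, 5, 2, 8
d = rank(s) − rank(t): 6, -1, -1, -6, 3, -1, 6, -6; Σd² = 156
ρ = 1 − 6Σd² / [n(n²−1)] = 1 − 6×156 / (8×63) = 1 − 936/504 ≈ -0.857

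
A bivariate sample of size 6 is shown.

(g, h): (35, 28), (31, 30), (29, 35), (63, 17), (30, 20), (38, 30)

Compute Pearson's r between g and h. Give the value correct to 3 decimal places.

n = 6, Σg = 226, Σh = 160, Σg² = 9340, Σh² = 4498, Σgh = 5736
nΣgh − ΣgΣh = 34416 − 36160 = -1744
nΣg² − (Σg)² = 56040 − 51076 = 4964; nΣh² − (Σh)² = 26988 − 25600 = 1388
r = -1744 / √(4964 × 1388) = -1744 / 2624.8870 ≈ -0.664

-0.664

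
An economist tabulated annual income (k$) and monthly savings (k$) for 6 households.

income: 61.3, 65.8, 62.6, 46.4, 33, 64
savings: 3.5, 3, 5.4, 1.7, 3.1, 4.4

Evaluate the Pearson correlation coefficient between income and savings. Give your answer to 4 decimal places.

n = 6, Σx = 333.1, Σy = 21.1, Σx² = 19344.05, Σy² = 82.27, Σxy = 1212.77
nΣxy − ΣxΣy = 7276.62 − 7028.41 = 248.21
nΣx² − (Σx)² = 116064.3 − 110955.61 = 5108.69; nΣy² − (Σy)² = 493.62 − 445.21 = 48.41
r = 248.21 / √(5108.69 × 48.41) = 248.21 / 497.3044 ≈ 0.4991

0.4991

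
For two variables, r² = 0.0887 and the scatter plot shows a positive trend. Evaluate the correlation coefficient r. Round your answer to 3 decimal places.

0.298

|r| = √0.0887 = 0.298
The association is positive, so r = 0.298.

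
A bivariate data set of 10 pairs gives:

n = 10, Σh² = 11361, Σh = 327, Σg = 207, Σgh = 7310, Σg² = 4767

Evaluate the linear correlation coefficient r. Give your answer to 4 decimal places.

0.9534

r = (nΣgh − ΣgΣh) / √[(nΣg² − (Σg)²)(nΣh² − (Σh)²)]
Numerator: 10×7310 − 207×327 = 5411
Denominator: √[(47670 − 42849)(113610 − 106929)] = √[4821 × 6681] = 5675.3062
r = 5411 / 5675.3062 ≈ 0.9534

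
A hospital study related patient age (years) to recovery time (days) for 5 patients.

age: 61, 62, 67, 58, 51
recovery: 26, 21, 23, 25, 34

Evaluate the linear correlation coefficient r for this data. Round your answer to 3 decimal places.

-0.864

n = 5, Σx = 299, Σy = 129, Σx² = 18019, Σy² = 3427, Σxy = 7613
nΣxy − ΣxΣy = 38065 − 38571 = -506
nΣx² − (Σx)² = 90095 − 89401 = 694; nΣy² − (Σy)² = 17135 − 16641 = 494
r = -506 / √(694 × 494) = -506 / 585.5220 ≈ -0.864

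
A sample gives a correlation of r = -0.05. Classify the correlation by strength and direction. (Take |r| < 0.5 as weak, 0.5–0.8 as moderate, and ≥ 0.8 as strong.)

r = -0.05 < 0 so the relationship is negative.
|r| = 0.05, which falls in the weak range.

weak negative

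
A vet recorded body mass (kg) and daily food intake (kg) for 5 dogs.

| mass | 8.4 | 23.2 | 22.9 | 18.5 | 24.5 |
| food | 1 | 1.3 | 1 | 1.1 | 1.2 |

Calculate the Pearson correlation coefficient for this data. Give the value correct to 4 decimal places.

n = 5, Σx = 97.5, Σy = 5.6, Σx² = 2075.71, Σy² = 6.34, Σxy = 111.21
nΣxy − ΣxΣy = 556.05 − 546 = 10.05
nΣx² − (Σx)² = 10378.55 − 9506.25 = 872.3; nΣy² − (Σy)² = 31.7 − 31.36 = 0.34
r = 10.05 / √(872.3 × 0.34) = 10.05 / 17.2216 ≈ 0.5836

0.5836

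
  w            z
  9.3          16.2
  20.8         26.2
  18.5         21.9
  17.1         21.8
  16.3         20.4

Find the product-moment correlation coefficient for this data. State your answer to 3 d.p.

n = 5, Σw = 82, Σz = 106.5, Σw² = 1419.48, Σz² = 2319.89, Σwz = 1806.07
nΣwz − ΣwΣz = 9030.35 − 8733 = 297.35
nΣw² − (Σw)² = 7097.4 − 6724 = 373.4; nΣz² − (Σz)² = 11599.45 − 11342.25 = 257.2
r = 297.35 / √(373.4 × 257.2) = 297.35 / 309.9008 ≈ 0.960

0.960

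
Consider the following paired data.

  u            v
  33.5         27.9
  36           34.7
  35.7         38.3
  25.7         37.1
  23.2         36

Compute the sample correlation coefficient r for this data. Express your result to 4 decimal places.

n = 5, Σu = 154.1, Σv = 174, Σu² = 4891.47, Σv² = 6121.8, Σuv = 5339.83
nΣuv − ΣuΣv = 26699.15 − 26813.4 = -114.25
nΣu² − (Σu)² = 24457.35 − 23746.81 = 710.54; nΣv² − (Σv)² = 30609 − 30276 = 333
r = -114.25 / √(710.54 × 333) = -114.25 / 486.4256 ≈ -0.2349

-0.2349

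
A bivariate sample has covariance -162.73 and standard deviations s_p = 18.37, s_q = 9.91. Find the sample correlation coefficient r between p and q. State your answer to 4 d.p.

r = Cov(p,q) / (s_p · s_q) = -162.73 / (18.37 × 9.91)
  = -162.73 / 182.0467 ≈ -0.8939

-0.8939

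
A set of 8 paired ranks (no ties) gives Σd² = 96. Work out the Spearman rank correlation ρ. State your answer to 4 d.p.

-0.1429

ρ = 1 − 6Σd² / [n(n²−1)] = 1 − 6×96 / (8×63)
  = 1 − 576/504 = 1 − 1.14286 ≈ -0.1429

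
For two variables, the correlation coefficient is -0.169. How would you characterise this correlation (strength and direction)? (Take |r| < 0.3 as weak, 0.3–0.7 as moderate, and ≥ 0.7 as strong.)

weak negative

r = -0.169 < 0 so the relationship is negative.
|r| = 0.169, which falls in the weak range.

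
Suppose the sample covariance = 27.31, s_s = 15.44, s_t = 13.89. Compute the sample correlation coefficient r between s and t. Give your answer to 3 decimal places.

r = Cov(s,t) / (s_s · s_t) = 27.31 / (15.44 × 13.89)
  = 27.31 / 214.4616 ≈ 0.127

0.127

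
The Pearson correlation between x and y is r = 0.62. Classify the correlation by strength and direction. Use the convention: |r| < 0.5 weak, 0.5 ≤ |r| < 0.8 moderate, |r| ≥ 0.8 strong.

r = 0.62 > 0 so the relationship is positive.
|r| = 0.62, which falls in the moderate range.

moderate positive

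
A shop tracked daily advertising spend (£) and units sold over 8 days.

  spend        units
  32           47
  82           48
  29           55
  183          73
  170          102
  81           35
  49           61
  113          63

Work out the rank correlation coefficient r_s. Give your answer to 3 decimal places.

0.667

Rank spend: 2, 5, 1, 8, 7, 4, 3, 6
Rank units: 2, 3, 4, 7, 8, 1, 5, 6
d = rank(spend) − rank(units): 0, 2, -3, 1, -1, 3, -2, 0; Σd² = 28
ρ = 1 − 6Σd² / [n(n²−1)] = 1 − 6×28 / (8×63) = 1 − 168/504 ≈ 0.667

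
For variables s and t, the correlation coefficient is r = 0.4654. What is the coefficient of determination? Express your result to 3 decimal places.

r² = (0.4654)² = 0.217

0.217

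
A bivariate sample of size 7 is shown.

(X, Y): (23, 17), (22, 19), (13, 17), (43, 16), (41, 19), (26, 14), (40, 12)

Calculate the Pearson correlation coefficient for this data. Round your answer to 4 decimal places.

n = 7, ΣX = 208, ΣY = 114, ΣX² = 6988, ΣY² = 1896, ΣXY = 3341
nΣXY − ΣXΣY = 23387 − 23712 = -325
nΣX² − (ΣX)² = 48916 − 43264 = 5652; nΣY² − (ΣY)² = 13272 − 12996 = 276
r = -325 / √(5652 × 276) = -325 / 1248.9804 ≈ -0.2602

-0.2602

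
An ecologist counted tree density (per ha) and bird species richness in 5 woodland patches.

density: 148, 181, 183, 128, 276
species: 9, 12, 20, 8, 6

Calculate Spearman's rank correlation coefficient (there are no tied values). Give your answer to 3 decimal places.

0.000

Rank density: 2, 3, 4, 1, 5
Rank species: 3, 4, 5, 2, 1
d = rank(density) − rank(species): -1, -1, -1, -1, 4; Σd² = 20
ρ = 1 − 6Σd² / [n(n²−1)] = 1 − 6×20 / (5×24) = 1 − 120/120 ≈ 0.000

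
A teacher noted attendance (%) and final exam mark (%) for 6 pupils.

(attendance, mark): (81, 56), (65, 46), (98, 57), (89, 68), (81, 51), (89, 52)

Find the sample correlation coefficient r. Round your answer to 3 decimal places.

n = 6, Σx = 503, Σy = 330, Σx² = 42793, Σy² = 18430, Σxy = 27923
nΣxy − ΣxΣy = 167538 − 165990 = 1548
nΣx² − (Σx)² = 256758 − 253009 = 3749; nΣy² − (Σy)² = 110580 − 108900 = 1680
r = 1548 / √(3749 × 1680) = 1548 / 2509.6454 ≈ 0.617

0.617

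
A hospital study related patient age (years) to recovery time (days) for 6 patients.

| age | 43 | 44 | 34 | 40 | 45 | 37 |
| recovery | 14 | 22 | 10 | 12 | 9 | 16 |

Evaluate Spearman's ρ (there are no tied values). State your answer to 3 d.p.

Rank age: 4, 5, 1, 3, 6, 2
Rank recovery: 4, 6, 2, 3, 1, 5
d = rank(age) − rank(recovery): 0, -1, -1, 0, 5, -3; Σd² = 36
ρ = 1 − 6Σd² / [n(n²−1)] = 1 − 6×36 / (6×35) = 1 − 216/210 ≈ -0.029

-0.029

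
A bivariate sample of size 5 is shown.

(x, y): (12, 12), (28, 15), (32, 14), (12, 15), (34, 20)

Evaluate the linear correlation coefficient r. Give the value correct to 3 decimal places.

n = 5, Σx = 118, Σy = 76, Σx² = 3252, Σy² = 1190, Σxy = 1872
nΣxy − ΣxΣy = 9360 − 8968 = 392
nΣx² − (Σx)² = 16260 − 13924 = 2336; nΣy² − (Σy)² = 5950 − 5776 = 174
r = 392 / √(2336 × 174) = 392 / 637.5453 ≈ 0.615

0.615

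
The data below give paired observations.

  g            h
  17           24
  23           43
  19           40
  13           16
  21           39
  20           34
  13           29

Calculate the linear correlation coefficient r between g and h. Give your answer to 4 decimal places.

n = 7, Σg = 126, Σh = 225, Σg² = 2358, Σh² = 7799, Σgh = 4241
nΣgh − ΣgΣh = 29687 − 28350 = 1337
nΣg² − (Σg)² = 16506 − 15876 = 630; nΣh² − (Σh)² = 54593 − 50625 = 3968
r = 1337 / √(630 × 3968) = 1337 / 1581.0882 ≈ 0.8456

0.8456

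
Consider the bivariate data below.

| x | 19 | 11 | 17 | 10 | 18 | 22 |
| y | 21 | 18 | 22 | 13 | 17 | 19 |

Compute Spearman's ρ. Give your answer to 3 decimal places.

Rank x: 5, 2, 3, 1, 4, 6
Rank y: 5, 3, 6, 1, 2, 4
d = rank(x) − rank(y): 0, -1, -3, 0, 2, 2; Σd² = 18
ρ = 1 − 6Σd² / [n(n²−1)] = 1 − 6×18 / (6×35) = 1 − 108/210 ≈ 0.486

0.486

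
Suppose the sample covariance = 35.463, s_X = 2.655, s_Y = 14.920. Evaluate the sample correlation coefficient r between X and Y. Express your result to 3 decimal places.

0.895

r = Cov(X,Y) / (s_X · s_Y) = 35.463 / (2.655 × 14.920)
  = 35.463 / 39.6126 ≈ 0.895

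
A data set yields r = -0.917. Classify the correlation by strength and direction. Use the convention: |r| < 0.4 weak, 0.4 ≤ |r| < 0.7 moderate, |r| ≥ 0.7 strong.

strong negative

r = -0.917 < 0 so the relationship is negative.
|r| = 0.917, which falls in the strong range.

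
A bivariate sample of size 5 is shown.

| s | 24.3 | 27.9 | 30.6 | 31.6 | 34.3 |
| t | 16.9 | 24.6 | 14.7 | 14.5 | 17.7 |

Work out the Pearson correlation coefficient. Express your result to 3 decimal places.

-0.270

n = 5, Σs = 148.7, Σt = 88.4, Σs² = 4480.31, Σt² = 1630.4, Σst = 2612.14
nΣst − ΣsΣt = 13060.7 − 13145.08 = -84.38
nΣs² − (Σs)² = 22401.55 − 22111.69 = 289.86; nΣt² − (Σt)² = 8152 − 7814.56 = 337.44
r = -84.38 / √(289.86 × 337.44) = -84.38 / 312.7465 ≈ -0.270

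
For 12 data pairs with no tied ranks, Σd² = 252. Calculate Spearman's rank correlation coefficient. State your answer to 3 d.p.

0.119

ρ = 1 − 6Σd² / [n(n²−1)] = 1 − 6×252 / (12×143)
  = 1 − 1512/1716 = 1 − 0.8811 ≈ 0.119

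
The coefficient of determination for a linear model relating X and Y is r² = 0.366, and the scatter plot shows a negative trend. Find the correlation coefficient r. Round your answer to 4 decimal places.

-0.6050

|r| = √0.366 = 0.6050
The association is negative, so r = −0.6050.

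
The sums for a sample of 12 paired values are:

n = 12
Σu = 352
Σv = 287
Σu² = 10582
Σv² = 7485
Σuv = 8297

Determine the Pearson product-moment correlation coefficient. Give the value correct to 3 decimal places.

-0.305

r = (nΣuv − ΣuΣv) / √[(nΣu² − (Σu)²)(nΣv² − (Σv)²)]
Numerator: 12×8297 − 352×287 = -1460
Denominator: √[(126984 − 123904)(89820 − 82369)] = √[3080 × 7451] = 4790.5198
r = -1460 / 4790.5198 ≈ -0.305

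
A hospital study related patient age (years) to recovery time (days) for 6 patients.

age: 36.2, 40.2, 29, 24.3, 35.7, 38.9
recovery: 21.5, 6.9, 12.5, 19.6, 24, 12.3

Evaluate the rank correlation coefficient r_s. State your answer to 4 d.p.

Rank age: 4, 6, 2, 1, 3, 5
Rank recovery: 5, 1, 3, 4, 6, 2
d = rank(age) − rank(recovery): -1, 5, -1, -3, -3, 3; Σd² = 54
ρ = 1 − 6Σd² / [n(n²−1)] = 1 − 6×54 / (6×35) = 1 − 324/210 ≈ -0.5429

-0.5429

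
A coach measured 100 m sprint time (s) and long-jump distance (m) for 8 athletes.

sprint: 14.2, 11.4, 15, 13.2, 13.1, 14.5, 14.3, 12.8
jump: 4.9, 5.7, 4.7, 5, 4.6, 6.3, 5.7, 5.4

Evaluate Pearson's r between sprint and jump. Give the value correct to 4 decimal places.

n = 8, Σx = 108.5, Σy = 42.3, Σx² = 1481.03, Σy² = 226.09, Σxy = 573.3
nΣxy − ΣxΣy = 4586.4 − 4589.55 = -3.15
nΣx² − (Σx)² = 11848.24 − 11772.25 = 75.99; nΣy² − (Σy)² = 1808.72 − 1789.29 = 19.43
r = -3.15 / √(75.99 × 19.43) = -3.15 / 38.4251 ≈ -0.0820

-0.0820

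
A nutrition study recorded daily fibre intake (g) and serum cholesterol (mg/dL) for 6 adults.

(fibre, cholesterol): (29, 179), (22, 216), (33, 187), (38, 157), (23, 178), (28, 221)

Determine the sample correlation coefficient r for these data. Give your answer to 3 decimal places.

-0.608

n = 6, Σx = 173, Σy = 1138, Σx² = 5171, Σy² = 218840, Σxy = 32362
nΣxy − ΣxΣy = 194172 − 196874 = -2702
nΣx² − (Σx)² = 31026 − 29929 = 1097; nΣy² − (Σy)² = 1313040 − 1295044 = 17996
r = -2702 / √(1097 × 17996) = -2702 / 4443.1534 ≈ -0.608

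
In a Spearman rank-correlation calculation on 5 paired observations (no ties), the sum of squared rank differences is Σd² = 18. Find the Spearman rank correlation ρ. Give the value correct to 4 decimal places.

0.1000

ρ = 1 − 6Σd² / [n(n²−1)] = 1 − 6×18 / (5×24)
  = 1 − 108/120 = 1 − 0.90000 ≈ 0.1000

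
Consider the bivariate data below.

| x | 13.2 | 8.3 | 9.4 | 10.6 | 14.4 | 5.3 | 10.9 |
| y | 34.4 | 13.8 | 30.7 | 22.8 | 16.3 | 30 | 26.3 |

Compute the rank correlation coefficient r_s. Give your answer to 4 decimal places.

Rank x: 6, 2, 3, 4, 7, 1, 5
Rank y: 7, 1, 6, 3, 2, 5, 4
d = rank(x) − rank(y): -1, 1, -3, 1, 5, -4, 1; Σd² = 54
ρ = 1 − 6Σd² / [n(n²−1)] = 1 − 6×54 / (7×48) = 1 − 324/336 ≈ 0.0357

0.0357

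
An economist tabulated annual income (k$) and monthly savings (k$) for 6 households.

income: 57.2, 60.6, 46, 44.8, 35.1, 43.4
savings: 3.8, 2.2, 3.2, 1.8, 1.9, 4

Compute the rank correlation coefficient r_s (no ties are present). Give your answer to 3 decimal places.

Rank income: 5, 6, 4, 3, 1, 2
Rank savings: 5, 3, 4, 1, 2, 6
d = rank(income) − rank(savings): 0, 3, 0, 2, -1, -4; Σd² = 30
ρ = 1 − 6Σd² / [n(n²−1)] = 1 − 6×30 / (6×35) = 1 − 180/210 ≈ 0.143

0.143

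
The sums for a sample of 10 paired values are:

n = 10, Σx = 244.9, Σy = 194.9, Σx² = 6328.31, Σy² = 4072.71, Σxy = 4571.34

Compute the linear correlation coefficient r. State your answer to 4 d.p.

-0.6701

r = (nΣxy − ΣxΣy) / √[(nΣx² − (Σx)²)(nΣy² − (Σy)²)]
Numerator: 10×4571.34 − 244.9×194.9 = -2017.61
Denominator: √[(63283.1 − 59976.01)(40727.1 − 37986.01)] = √[3307.09 × 2741.09] = 3010.8190
r = -2017.61 / 3010.8190 ≈ -0.6701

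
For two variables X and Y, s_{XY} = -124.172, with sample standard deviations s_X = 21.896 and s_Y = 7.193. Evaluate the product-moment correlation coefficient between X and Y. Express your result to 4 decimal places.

r = Cov(X,Y) / (s_X · s_Y) = -124.172 / (21.896 × 7.193)
  = -124.172 / 157.4979 ≈ -0.7884

-0.7884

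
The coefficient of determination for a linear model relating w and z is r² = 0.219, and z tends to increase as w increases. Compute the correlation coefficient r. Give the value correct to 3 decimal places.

0.468

|r| = √0.219 = 0.468
The association is positive, so r = 0.468.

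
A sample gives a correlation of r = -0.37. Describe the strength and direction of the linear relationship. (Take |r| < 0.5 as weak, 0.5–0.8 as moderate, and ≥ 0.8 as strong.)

r = -0.37 < 0 so the relationship is negative.
|r| = 0.37, which falls in the weak range.

weak negative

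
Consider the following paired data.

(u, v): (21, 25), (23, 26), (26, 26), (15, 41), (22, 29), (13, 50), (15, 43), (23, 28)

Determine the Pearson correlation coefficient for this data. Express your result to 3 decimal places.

-0.941

n = 8, Σu = 158, Σv = 268, Σu² = 3278, Σv² = 9632, Σuv = 4991
nΣuv − ΣuΣv = 39928 − 42344 = -2416
nΣu² − (Σu)² = 26224 − 24964 = 1260; nΣv² − (Σv)² = 77056 − 71824 = 5232
r = -2416 / √(1260 × 5232) = -2416 / 2567.5514 ≈ -0.941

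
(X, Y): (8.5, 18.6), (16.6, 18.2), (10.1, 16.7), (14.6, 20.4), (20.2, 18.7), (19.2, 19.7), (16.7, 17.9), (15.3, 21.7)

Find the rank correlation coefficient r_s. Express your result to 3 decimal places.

Rank X: 1, 5, 2, 3, 8, 7, 6, 4
Rank Y: 4, 3, 1, 7, 5, 6, 2, 8
d = rank(X) − rank(Y): -3, 2, 1, -4, 3, 1, 4, -4; Σd² = 72
ρ = 1 − 6Σd² / [n(n²−1)] = 1 − 6×72 / (8×63) = 1 − 432/504 ≈ 0.143

0.143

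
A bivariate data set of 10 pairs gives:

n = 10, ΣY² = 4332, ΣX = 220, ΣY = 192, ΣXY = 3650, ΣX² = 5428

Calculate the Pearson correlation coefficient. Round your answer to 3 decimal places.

-0.932

r = (nΣXY − ΣXΣY) / √[(nΣX² − (ΣX)²)(nΣY² − (ΣY)²)]
Numerator: 10×3650 − 220×192 = -5740
Denominator: √[(54280 − 48400)(43320 − 36864)] = √[5880 × 6456] = 6161.2726
r = -5740 / 6161.2726 ≈ -0.932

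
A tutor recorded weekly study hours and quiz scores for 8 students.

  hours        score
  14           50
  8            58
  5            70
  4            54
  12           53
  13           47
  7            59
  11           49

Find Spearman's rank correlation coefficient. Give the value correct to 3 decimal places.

Rank hours: 8, 4, 2, 1, 6, 7, 3, 5
Rank score: 3, 6, 8, 5, 4, 1, 7, 2
d = rank(hours) − rank(score): 5, -2, -6, -4, 2, 6, -4, 3; Σd² = 146
ρ = 1 − 6Σd² / [n(n²−1)] = 1 − 6×146 / (8×63) = 1 − 876/504 ≈ -0.738

-0.738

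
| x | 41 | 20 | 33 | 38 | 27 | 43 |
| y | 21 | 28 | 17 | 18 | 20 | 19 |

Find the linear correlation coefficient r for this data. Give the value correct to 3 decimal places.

-0.678

n = 6, Σx = 202, Σy = 123, Σx² = 7192, Σy² = 2599, Σxy = 4023
nΣxy − ΣxΣy = 24138 − 24846 = -708
nΣx² − (Σx)² = 43152 − 40804 = 2348; nΣy² − (Σy)² = 15594 − 15129 = 465
r = -708 / √(2348 × 465) = -708 / 1044.9019 ≈ -0.678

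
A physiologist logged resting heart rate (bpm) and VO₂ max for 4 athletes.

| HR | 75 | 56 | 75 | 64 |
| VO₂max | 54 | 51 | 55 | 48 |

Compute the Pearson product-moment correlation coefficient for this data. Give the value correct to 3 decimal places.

0.717

n = 4, Σx = 270, Σy = 208, Σx² = 18482, Σy² = 10846, Σxy = 14103
nΣxy − ΣxΣy = 56412 − 56160 = 252
nΣx² − (Σx)² = 73928 − 72900 = 1028; nΣy² − (Σy)² = 43384 − 43264 = 120
r = 252 / √(1028 × 120) = 252 / 351.2264 ≈ 0.717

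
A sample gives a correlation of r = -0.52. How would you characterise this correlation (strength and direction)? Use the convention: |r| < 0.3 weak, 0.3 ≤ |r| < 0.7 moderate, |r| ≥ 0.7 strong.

r = -0.52 < 0 so the relationship is negative.
|r| = 0.52, which falls in the moderate range.

moderate negative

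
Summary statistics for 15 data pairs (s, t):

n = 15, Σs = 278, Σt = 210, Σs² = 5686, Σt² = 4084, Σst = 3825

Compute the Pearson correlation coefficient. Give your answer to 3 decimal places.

r = (nΣst − ΣsΣt) / √[(nΣs² − (Σs)²)(nΣt² − (Σt)²)]
Numerator: 15×3825 − 278×210 = -1005
Denominator: √[(85290 − 77284)(61260 − 44100)] = √[8006 × 17160] = 11721.0477
r = -1005 / 11721.0477 ≈ -0.086

-0.086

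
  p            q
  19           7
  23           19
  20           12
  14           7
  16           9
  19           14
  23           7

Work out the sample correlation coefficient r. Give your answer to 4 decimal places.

n = 7, Σp = 134, Σq = 75, Σp² = 2632, Σq² = 929, Σpq = 1479
nΣpq − ΣpΣq = 10353 − 10050 = 303
nΣp² − (Σp)² = 18424 − 17956 = 468; nΣq² − (Σq)² = 6503 − 5625 = 878
r = 303 / √(468 × 878) = 303 / 641.0179 ≈ 0.4727

0.4727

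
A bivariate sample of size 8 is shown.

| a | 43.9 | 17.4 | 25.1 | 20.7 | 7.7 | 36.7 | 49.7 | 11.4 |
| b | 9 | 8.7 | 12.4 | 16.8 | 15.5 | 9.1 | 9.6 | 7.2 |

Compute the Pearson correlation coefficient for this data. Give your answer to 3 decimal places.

n = 8, Σa = 212.6, Σb = 88.3, Σa² = 7294.7, Σb² = 1059.75, Σab = 2218
nΣab − ΣaΣb = 17744 − 18772.58 = -1028.58
nΣa² − (Σa)² = 58357.6 − 45198.76 = 13158.84; nΣb² − (Σb)² = 8478 − 7796.89 = 681.11
r = -1028.58 / √(13158.84 × 681.11) = -1028.58 / 2993.7631 ≈ -0.344

-0.344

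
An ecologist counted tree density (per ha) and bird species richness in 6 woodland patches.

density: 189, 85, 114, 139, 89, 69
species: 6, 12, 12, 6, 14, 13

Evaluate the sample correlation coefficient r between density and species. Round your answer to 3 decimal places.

n = 6, Σx = 685, Σy = 63, Σx² = 87945, Σy² = 725, Σxy = 6499
nΣxy − ΣxΣy = 38994 − 43155 = -4161
nΣx² − (Σx)² = 527670 − 469225 = 58445; nΣy² − (Σy)² = 4350 − 3969 = 381
r = -4161 / √(58445 × 381) = -4161 / 4718.8500 ≈ -0.882

-0.882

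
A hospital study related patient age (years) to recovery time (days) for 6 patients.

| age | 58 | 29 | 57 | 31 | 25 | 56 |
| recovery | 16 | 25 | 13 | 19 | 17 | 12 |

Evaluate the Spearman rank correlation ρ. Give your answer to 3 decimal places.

Rank age: 6, 2, 5, 3, 1, 4
Rank recovery: 3, 6, 2, 5, 4, 1
d = rank(age) − rank(recovery): 3, -4, 3, -2, -3, 3; Σd² = 56
ρ = 1 − 6Σd² / [n(n²−1)] = 1 − 6×56 / (6×35) = 1 − 336/210 ≈ -0.600

-0.600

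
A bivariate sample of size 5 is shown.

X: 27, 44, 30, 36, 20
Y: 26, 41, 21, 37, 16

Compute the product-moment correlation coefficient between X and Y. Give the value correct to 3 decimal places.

n = 5, ΣX = 157, ΣY = 141, ΣX² = 5261, ΣY² = 4423, ΣXY = 4788
nΣXY − ΣXΣY = 23940 − 22137 = 1803
nΣX² − (ΣX)² = 26305 − 24649 = 1656; nΣY² − (ΣY)² = 22115 − 19881 = 2234
r = 1803 / √(1656 × 2234) = 1803 / 1923.4095 ≈ 0.937

0.937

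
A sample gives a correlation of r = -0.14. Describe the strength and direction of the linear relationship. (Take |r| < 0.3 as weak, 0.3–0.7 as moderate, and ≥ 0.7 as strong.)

r = -0.14 < 0 so the relationship is negative.
|r| = 0.14, which falls in the weak range.

weak negative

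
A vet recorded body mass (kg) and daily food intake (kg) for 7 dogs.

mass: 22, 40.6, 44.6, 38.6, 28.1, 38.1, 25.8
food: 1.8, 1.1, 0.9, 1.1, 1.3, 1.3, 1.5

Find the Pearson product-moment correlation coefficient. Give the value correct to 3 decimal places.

-0.926

n = 7, Σx = 237.8, Σy = 9, Σx² = 8518.34, Σy² = 12.1, Σxy = 291.62
nΣxy − ΣxΣy = 2041.34 − 2140.2 = -98.86
nΣx² − (Σx)² = 59628.38 − 56548.84 = 3079.54; nΣy² − (Σy)² = 84.7 − 81 = 3.7
r = -98.86 / √(3079.54 × 3.7) = -98.86 / 106.7441 ≈ -0.926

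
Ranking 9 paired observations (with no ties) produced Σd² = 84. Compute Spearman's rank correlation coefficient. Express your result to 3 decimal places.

0.300

ρ = 1 − 6Σd² / [n(n²−1)] = 1 − 6×84 / (9×80)
  = 1 − 504/720 = 1 − 0.7000 ≈ 0.300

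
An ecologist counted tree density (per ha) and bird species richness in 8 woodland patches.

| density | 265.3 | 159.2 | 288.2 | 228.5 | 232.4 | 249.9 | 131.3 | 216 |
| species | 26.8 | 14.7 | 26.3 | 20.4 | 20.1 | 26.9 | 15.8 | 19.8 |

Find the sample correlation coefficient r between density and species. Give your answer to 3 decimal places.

n = 8, Σx = 1770.8, Σy = 170.8, Σx² = 411355.68, Σy² = 3811.48, Σxy = 39436.23
nΣxy − ΣxΣy = 315489.84 − 302452.64 = 13037.2
nΣx² − (Σx)² = 3290845.44 − 3135732.64 = 155112.8; nΣy² − (Σy)² = 30491.84 − 29172.64 = 1319.2
r = 13037.2 / √(155112.8 × 1319.2) = 13037.2 / 14304.7127 ≈ 0.911

0.911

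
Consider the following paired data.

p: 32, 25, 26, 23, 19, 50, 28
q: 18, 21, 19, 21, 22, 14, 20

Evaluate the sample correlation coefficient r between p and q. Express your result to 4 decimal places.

-0.9753

n = 7, Σp = 203, Σq = 135, Σp² = 6499, Σq² = 2647, Σpq = 3756
nΣpq − ΣpΣq = 26292 − 27405 = -1113
nΣp² − (Σp)² = 45493 − 41209 = 4284; nΣq² − (Σq)² = 18529 − 18225 = 304
r = -1113 / √(4284 × 304) = -1113 / 1141.1994 ≈ -0.9753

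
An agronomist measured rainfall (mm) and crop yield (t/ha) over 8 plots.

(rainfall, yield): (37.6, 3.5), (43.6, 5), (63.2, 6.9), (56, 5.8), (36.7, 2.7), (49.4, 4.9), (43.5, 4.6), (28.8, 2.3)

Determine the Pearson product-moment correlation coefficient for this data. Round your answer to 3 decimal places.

0.967

n = 8, Σx = 358.8, Σy = 35.7, Σx² = 16953.9, Σy² = 176.25, Σxy = 1717.97
nΣxy − ΣxΣy = 13743.76 − 12809.16 = 934.6
nΣx² − (Σx)² = 135631.2 − 128737.44 = 6893.76; nΣy² − (Σy)² = 1410 − 1274.49 = 135.51
r = 934.6 / √(6893.76 × 135.51) = 934.6 / 966.5265 ≈ 0.967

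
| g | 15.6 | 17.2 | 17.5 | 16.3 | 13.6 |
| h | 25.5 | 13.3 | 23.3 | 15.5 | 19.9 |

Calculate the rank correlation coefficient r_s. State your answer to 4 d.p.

Rank g: 2, 4, 5, 3, 1
Rank h: 5, 1, 4, 2, 3
d = rank(g) − rank(h): -3, 3, 1, 1, -2; Σd² = 24
ρ = 1 − 6Σd² / [n(n²−1)] = 1 − 6×24 / (5×24) = 1 − 144/120 ≈ -0.2000

-0.2000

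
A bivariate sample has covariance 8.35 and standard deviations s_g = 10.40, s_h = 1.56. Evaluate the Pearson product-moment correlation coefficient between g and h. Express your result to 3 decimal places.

r = Cov(g,h) / (s_g · s_h) = 8.35 / (10.40 × 1.56)
  = 8.35 / 16.2240 ≈ 0.515

0.515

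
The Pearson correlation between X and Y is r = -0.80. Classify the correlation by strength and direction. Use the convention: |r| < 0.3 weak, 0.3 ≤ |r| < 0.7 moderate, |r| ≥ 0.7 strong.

r = -0.80 < 0 so the relationship is negative.
|r| = 0.80, which falls in the strong range.

strong negative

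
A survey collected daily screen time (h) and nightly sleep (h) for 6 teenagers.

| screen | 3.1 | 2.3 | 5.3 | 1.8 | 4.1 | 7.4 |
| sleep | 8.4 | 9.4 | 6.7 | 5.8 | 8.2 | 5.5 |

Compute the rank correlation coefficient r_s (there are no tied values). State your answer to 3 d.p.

Rank screen: 3, 2, 5, 1, 4, 6
Rank sleep: 5, 6, 3, 2, 4, 1
d = rank(screen) − rank(sleep): -2, -4, 2, -1, 0, 5; Σd² = 50
ρ = 1 − 6Σd² / [n(n²−1)] = 1 − 6×50 / (6×35) = 1 − 300/210 ≈ -0.429

-0.429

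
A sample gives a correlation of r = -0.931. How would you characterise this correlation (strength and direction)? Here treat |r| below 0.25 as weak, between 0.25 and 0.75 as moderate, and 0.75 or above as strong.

strong negative

r = -0.931 < 0 so the relationship is negative.
|r| = 0.931, which falls in the strong range.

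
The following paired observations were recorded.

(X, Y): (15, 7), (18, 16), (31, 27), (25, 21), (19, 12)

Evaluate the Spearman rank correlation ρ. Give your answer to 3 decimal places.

0.900

Rank X: 1, 2, 5, 4, 3
Rank Y: 1, 3, 5, 4, 2
d = rank(X) − rank(Y): 0, -1, 0, 0, 1; Σd² = 2
ρ = 1 − 6Σd² / [n(n²−1)] = 1 − 6×2 / (5×24) = 1 − 12/120 ≈ 0.900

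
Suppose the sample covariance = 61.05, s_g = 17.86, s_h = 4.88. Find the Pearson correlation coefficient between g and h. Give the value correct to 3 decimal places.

r = Cov(g,h) / (s_g · s_h) = 61.05 / (17.86 × 4.88)
  = 61.05 / 87.1568 ≈ 0.700

0.700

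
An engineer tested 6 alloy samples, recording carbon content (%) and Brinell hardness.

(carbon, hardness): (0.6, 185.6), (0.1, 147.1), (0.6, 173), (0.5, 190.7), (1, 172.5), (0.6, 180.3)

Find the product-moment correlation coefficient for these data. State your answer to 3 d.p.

n = 6, Σx = 3.4, Σy = 1049.2, Σx² = 2.34, Σy² = 184645.6, Σxy = 605.9
nΣxy − ΣxΣy = 3635.4 − 3567.28 = 68.12
nΣx² − (Σx)² = 14.04 − 11.56 = 2.48; nΣy² − (Σy)² = 1107873.6 − 1100820.64 = 7052.96
r = 68.12 / √(2.48 × 7052.96) = 68.12 / 132.2548 ≈ 0.515

0.515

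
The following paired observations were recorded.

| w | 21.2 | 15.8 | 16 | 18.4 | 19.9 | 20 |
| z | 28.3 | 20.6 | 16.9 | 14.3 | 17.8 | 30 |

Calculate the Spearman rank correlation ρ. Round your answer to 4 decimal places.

0.5429

Rank w: 6, 1, 2, 3, 4, 5
Rank z: 5, 4, 2, 1, 3, 6
d = rank(w) − rank(z): 1, -3, 0, 2, 1, -1; Σd² = 16
ρ = 1 − 6Σd² / [n(n²−1)] = 1 − 6×16 / (6×35) = 1 − 96/210 ≈ 0.5429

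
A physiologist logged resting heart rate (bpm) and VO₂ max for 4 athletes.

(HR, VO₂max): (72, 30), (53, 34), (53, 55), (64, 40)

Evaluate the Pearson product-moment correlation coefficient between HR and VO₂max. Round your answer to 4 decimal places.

n = 4, Σx = 242, Σy = 159, Σx² = 14898, Σy² = 6681, Σxy = 9437
nΣxy − ΣxΣy = 37748 − 38478 = -730
nΣx² − (Σx)² = 59592 − 58564 = 1028; nΣy² − (Σy)² = 26724 − 25281 = 1443
r = -730 / √(1028 × 1443) = -730 / 1217.9507 ≈ -0.5994

-0.5994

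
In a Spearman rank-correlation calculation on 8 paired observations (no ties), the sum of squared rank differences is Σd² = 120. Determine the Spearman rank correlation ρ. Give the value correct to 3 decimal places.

ρ = 1 − 6Σd² / [n(n²−1)] = 1 − 6×120 / (8×63)
  = 1 − 720/504 = 1 − 1.4286 ≈ -0.429

-0.429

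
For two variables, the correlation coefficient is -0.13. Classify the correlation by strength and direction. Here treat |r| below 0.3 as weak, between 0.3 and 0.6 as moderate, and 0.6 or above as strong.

weak negative

r = -0.13 < 0 so the relationship is negative.
|r| = 0.13, which falls in the weak range.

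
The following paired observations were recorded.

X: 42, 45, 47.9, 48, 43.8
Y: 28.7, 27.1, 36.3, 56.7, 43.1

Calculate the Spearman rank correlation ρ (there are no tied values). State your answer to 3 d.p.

Rank X: 1, 3, 4, 5, 2
Rank Y: 2, 1, 3, 5, 4
d = rank(X) − rank(Y): -1, 2, 1, 0, -2; Σd² = 10
ρ = 1 − 6Σd² / [n(n²−1)] = 1 − 6×10 / (5×24) = 1 − 60/120 ≈ 0.500

0.500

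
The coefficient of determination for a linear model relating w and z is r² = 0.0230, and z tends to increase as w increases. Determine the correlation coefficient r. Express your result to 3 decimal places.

|r| = √0.0230 = 0.152
The association is positive, so r = 0.152.

0.152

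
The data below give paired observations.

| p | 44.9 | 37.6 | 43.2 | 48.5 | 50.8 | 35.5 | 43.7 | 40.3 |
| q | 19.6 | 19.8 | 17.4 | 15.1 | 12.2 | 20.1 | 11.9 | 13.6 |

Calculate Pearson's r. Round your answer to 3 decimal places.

-0.600

n = 8, Σp = 344.5, Σq = 129.7, Σp² = 15022.93, Σq² = 2186.39, Σpq = 5509.97
nΣpq − ΣpΣq = 44079.76 − 44681.65 = -601.89
nΣp² − (Σp)² = 120183.44 − 118680.25 = 1503.19; nΣq² − (Σq)² = 17491.12 − 16822.09 = 669.03
r = -601.89 / √(1503.19 × 669.03) = -601.89 / 1002.8356 ≈ -0.600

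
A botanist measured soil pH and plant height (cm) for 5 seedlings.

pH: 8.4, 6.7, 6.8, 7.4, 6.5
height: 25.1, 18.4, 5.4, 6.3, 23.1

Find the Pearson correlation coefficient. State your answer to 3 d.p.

0.244

n = 5, Σx = 35.8, Σy = 78.3, Σx² = 258.7, Σy² = 1571.03, Σxy = 567.61
nΣxy − ΣxΣy = 2838.05 − 2803.14 = 34.91
nΣx² − (Σx)² = 1293.5 − 1281.64 = 11.86; nΣy² − (Σy)² = 7855.15 − 6130.89 = 1724.26
r = 34.91 / √(11.86 × 1724.26) = 34.91 / 143.0025 ≈ 0.244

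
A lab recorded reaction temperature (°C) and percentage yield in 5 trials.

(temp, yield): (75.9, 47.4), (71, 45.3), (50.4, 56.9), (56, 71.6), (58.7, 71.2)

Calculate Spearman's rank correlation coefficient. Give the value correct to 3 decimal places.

-0.600

Rank temp: 5, 4, 1, 2, 3
Rank yield: 2, 1, 3, 5, 4
d = rank(temp) − rank(yield): 3, 3, -2, -3, -1; Σd² = 32
ρ = 1 − 6Σd² / [n(n²−1)] = 1 − 6×32 / (5×24) = 1 − 192/120 ≈ -0.600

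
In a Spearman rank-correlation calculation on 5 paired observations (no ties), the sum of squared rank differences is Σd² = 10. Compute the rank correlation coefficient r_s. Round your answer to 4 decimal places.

0.5000

ρ = 1 − 6Σd² / [n(n²−1)] = 1 − 6×10 / (5×24)
  = 1 − 60/120 = 1 − 0.50000 ≈ 0.5000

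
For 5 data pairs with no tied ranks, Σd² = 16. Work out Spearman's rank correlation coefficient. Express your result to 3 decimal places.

0.200

ρ = 1 − 6Σd² / [n(n²−1)] = 1 − 6×16 / (5×24)
  = 1 − 96/120 = 1 − 0.8000 ≈ 0.200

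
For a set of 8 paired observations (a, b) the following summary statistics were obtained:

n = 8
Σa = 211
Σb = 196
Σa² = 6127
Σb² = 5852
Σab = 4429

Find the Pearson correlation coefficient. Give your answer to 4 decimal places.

-0.9641

r = (nΣab − ΣaΣb) / √[(nΣa² − (Σa)²)(nΣb² − (Σb)²)]
Numerator: 8×4429 − 211×196 = -5924
Denominator: √[(49016 − 44521)(46816 − 38416)] = √[4495 × 8400] = 6144.7539
r = -5924 / 6144.7539 ≈ -0.9641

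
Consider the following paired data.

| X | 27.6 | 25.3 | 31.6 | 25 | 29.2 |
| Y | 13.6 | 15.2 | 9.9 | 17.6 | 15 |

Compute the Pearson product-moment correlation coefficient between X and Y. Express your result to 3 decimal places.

n = 5, ΣX = 138.7, ΣY = 71.3, ΣX² = 3878.05, ΣY² = 1048.77, ΣXY = 1950.76
nΣXY − ΣXΣY = 9753.8 − 9889.31 = -135.51
nΣX² − (ΣX)² = 19390.25 − 19237.69 = 152.56; nΣY² − (ΣY)² = 5243.85 − 5083.69 = 160.16
r = -135.51 / √(152.56 × 160.16) = -135.51 / 156.3138 ≈ -0.867

-0.867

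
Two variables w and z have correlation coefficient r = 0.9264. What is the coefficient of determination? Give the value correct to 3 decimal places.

0.858

r² = (0.9264)² = 0.858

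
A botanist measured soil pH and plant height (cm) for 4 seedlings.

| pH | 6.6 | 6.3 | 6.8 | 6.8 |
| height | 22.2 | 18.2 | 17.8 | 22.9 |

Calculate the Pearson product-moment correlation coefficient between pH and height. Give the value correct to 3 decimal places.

n = 4, Σx = 26.5, Σy = 81.1, Σx² = 175.73, Σy² = 1665.33, Σxy = 537.94
nΣxy − ΣxΣy = 2151.76 − 2149.15 = 2.61
nΣx² − (Σx)² = 702.92 − 702.25 = 0.67; nΣy² − (Σy)² = 6661.32 − 6577.21 = 84.11
r = 2.61 / √(0.67 × 84.11) = 2.61 / 7.5069 ≈ 0.348

0.348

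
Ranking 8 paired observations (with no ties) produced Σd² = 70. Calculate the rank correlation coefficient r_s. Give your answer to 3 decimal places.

ρ = 1 − 6Σd² / [n(n²−1)] = 1 − 6×70 / (8×63)
  = 1 − 420/504 = 1 − 0.8333 ≈ 0.167

0.167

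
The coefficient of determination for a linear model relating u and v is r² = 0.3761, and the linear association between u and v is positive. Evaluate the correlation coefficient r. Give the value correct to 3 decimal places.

0.613

|r| = √0.3761 = 0.613
The association is positive, so r = 0.613.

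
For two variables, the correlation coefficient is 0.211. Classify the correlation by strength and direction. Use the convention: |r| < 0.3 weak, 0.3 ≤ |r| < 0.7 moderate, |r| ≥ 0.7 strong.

weak positive

r = 0.211 > 0 so the relationship is positive.
|r| = 0.211, which falls in the weak range.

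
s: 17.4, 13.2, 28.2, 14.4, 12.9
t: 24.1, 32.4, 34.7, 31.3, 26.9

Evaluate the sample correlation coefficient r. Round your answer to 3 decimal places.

n = 5, Σs = 86.1, Σt = 149.4, Σs² = 1646.01, Σt² = 4537.96, Σst = 2623.29
nΣst − ΣsΣt = 13116.45 − 12863.34 = 253.11
nΣs² − (Σs)² = 8230.05 − 7413.21 = 816.84; nΣt² − (Σt)² = 22689.8 − 22320.36 = 369.44
r = 253.11 / √(816.84 × 369.44) = 253.11 / 549.3390 ≈ 0.461

0.461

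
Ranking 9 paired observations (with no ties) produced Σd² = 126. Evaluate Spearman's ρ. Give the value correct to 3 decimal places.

ρ = 1 − 6Σd² / [n(n²−1)] = 1 − 6×126 / (9×80)
  = 1 − 756/720 = 1 − 1.0500 ≈ -0.050

-0.050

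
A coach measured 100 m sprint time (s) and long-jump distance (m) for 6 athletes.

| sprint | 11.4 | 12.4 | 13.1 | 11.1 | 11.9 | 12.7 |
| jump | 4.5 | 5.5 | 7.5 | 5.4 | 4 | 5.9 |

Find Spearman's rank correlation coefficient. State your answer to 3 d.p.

Rank sprint: 2, 4, 6, 1, 3, 5
Rank jump: 2, 4, 6, 3, 1, 5
d = rank(sprint) − rank(jump): 0, 0, 0, -2, 2, 0; Σd² = 8
ρ = 1 − 6Σd² / [n(n²−1)] = 1 − 6×8 / (6×35) = 1 − 48/210 ≈ 0.771

0.771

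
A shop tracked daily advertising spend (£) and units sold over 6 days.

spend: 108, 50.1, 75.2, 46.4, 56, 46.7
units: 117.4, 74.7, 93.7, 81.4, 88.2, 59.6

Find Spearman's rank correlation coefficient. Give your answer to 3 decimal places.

Rank spend: 6, 3, 5, 1, 4, 2
Rank units: 6, 2, 5, 3, 4, 1
d = rank(spend) − rank(units): 0, 1, 0, -2, 0, 1; Σd² = 6
ρ = 1 − 6Σd² / [n(n²−1)] = 1 − 6×6 / (6×35) = 1 − 36/210 ≈ 0.829

0.829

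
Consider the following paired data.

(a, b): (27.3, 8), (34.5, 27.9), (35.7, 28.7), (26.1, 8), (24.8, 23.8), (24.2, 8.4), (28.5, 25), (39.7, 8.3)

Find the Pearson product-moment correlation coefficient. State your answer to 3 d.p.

n = 8, Σa = 240.8, Σb = 138.1, Σa² = 7480.26, Σb² = 3060.99, Σab = 4249.87
nΣab − ΣaΣb = 33998.96 − 33254.48 = 744.48
nΣa² − (Σa)² = 59842.08 − 57984.64 = 1857.44; nΣb² − (Σb)² = 24487.92 − 19071.61 = 5416.31
r = 744.48 / √(1857.44 × 5416.31) = 744.48 / 3171.8245 ≈ 0.235

0.235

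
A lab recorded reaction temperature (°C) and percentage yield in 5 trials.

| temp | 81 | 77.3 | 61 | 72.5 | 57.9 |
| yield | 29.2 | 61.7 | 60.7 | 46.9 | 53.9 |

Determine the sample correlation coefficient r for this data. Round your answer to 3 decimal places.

-0.548

n = 5, Σx = 349.7, Σy = 252.4, Σx² = 24865.95, Σy² = 13448.84, Σxy = 17358.37
nΣxy − ΣxΣy = 86791.85 − 88264.28 = -1472.43
nΣx² − (Σx)² = 124329.75 − 122290.09 = 2039.66; nΣy² − (Σy)² = 67244.2 − 63705.76 = 3538.44
r = -1472.43 / √(2039.66 × 3538.44) = -1472.43 / 2686.4874 ≈ -0.548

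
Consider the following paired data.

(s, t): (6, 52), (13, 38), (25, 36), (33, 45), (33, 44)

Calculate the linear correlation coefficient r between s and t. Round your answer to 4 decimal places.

-0.2836

n = 5, Σs = 110, Σt = 215, Σs² = 3008, Σt² = 9405, Σst = 4643
nΣst − ΣsΣt = 23215 − 23650 = -435
nΣs² − (Σs)² = 15040 − 12100 = 2940; nΣt² − (Σt)² = 47025 − 46225 = 800
r = -435 / √(2940 × 800) = -435 / 1533.6232 ≈ -0.2836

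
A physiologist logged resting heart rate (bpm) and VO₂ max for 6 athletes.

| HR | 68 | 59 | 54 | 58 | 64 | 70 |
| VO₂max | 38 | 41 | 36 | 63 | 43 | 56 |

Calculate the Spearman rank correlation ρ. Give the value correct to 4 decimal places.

0.2571

Rank HR: 5, 3, 1, 2, 4, 6
Rank VO₂max: 2, 3, 1, 6, 4, 5
d = rank(HR) − rank(VO₂max): 3, 0, 0, -4, 0, 1; Σd² = 26
ρ = 1 − 6Σd² / [n(n²−1)] = 1 − 6×26 / (6×35) = 1 − 156/210 ≈ 0.2571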